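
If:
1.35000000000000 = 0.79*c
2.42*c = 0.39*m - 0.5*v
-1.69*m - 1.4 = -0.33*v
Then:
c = 1.71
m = -2.88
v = -10.52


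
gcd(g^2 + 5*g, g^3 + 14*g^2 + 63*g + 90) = g + 5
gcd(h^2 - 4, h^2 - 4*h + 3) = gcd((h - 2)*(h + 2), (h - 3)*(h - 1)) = 1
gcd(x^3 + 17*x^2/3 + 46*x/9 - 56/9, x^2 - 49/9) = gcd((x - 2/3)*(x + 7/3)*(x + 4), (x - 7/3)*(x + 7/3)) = x + 7/3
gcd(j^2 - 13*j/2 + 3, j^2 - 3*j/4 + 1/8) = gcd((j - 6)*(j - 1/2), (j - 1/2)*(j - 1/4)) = j - 1/2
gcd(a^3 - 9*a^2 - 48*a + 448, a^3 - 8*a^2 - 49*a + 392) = a^2 - a - 56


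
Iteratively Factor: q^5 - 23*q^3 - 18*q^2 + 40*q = (q + 2)*(q^4 - 2*q^3 - 19*q^2 + 20*q) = (q + 2)*(q + 4)*(q^3 - 6*q^2 + 5*q) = q*(q + 2)*(q + 4)*(q^2 - 6*q + 5) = q*(q - 5)*(q + 2)*(q + 4)*(q - 1)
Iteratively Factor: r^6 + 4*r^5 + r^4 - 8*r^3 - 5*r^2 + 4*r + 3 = (r - 1)*(r^5 + 5*r^4 + 6*r^3 - 2*r^2 - 7*r - 3) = (r - 1)*(r + 1)*(r^4 + 4*r^3 + 2*r^2 - 4*r - 3) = (r - 1)*(r + 1)^2*(r^3 + 3*r^2 - r - 3) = (r - 1)^2*(r + 1)^2*(r^2 + 4*r + 3) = (r - 1)^2*(r + 1)^3*(r + 3)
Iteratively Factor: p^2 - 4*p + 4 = (p - 2)*(p - 2)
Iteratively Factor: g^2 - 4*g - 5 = (g - 5)*(g + 1)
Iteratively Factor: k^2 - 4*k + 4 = (k - 2)*(k - 2)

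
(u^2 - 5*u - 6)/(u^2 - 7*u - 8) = (u - 6)/(u - 8)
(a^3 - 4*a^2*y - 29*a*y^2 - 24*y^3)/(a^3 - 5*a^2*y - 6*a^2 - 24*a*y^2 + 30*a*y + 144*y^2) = (a + y)/(a - 6)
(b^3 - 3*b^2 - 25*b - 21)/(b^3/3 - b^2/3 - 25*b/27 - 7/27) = 27*(b^2 - 4*b - 21)/(9*b^2 - 18*b - 7)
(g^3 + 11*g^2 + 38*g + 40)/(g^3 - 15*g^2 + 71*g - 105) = (g^3 + 11*g^2 + 38*g + 40)/(g^3 - 15*g^2 + 71*g - 105)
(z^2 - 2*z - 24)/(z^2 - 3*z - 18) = (z + 4)/(z + 3)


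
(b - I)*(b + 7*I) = b^2 + 6*I*b + 7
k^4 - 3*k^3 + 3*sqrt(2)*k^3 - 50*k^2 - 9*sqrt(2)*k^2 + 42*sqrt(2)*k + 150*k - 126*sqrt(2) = (k - 3)*(k - 3*sqrt(2))*(k - sqrt(2))*(k + 7*sqrt(2))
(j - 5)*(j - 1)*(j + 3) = j^3 - 3*j^2 - 13*j + 15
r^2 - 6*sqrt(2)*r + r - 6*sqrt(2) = (r + 1)*(r - 6*sqrt(2))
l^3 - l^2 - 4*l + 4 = (l - 2)*(l - 1)*(l + 2)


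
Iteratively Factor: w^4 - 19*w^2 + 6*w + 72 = (w - 3)*(w^3 + 3*w^2 - 10*w - 24) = (w - 3)*(w + 4)*(w^2 - w - 6) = (w - 3)*(w + 2)*(w + 4)*(w - 3)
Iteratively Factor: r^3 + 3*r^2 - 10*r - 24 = (r + 2)*(r^2 + r - 12) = (r - 3)*(r + 2)*(r + 4)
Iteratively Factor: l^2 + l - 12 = (l + 4)*(l - 3)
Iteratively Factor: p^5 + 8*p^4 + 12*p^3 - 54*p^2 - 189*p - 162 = (p - 3)*(p^4 + 11*p^3 + 45*p^2 + 81*p + 54) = (p - 3)*(p + 3)*(p^3 + 8*p^2 + 21*p + 18) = (p - 3)*(p + 3)^2*(p^2 + 5*p + 6) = (p - 3)*(p + 2)*(p + 3)^2*(p + 3)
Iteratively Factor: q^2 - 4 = (q - 2)*(q + 2)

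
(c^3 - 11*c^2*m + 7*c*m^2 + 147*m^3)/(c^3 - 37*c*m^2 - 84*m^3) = (c - 7*m)/(c + 4*m)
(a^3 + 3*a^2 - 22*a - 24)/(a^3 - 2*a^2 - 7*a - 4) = (a + 6)/(a + 1)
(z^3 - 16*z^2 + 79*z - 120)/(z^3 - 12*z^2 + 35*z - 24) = (z - 5)/(z - 1)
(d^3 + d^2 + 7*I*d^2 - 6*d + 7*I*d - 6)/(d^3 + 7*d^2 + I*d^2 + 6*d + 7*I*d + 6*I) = (d + 6*I)/(d + 6)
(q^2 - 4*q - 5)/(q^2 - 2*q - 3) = (q - 5)/(q - 3)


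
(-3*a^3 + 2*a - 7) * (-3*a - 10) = 9*a^4 + 30*a^3 - 6*a^2 + a + 70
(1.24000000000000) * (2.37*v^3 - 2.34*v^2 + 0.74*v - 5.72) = 2.9388*v^3 - 2.9016*v^2 + 0.9176*v - 7.0928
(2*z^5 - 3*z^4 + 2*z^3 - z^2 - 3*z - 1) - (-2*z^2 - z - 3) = 2*z^5 - 3*z^4 + 2*z^3 + z^2 - 2*z + 2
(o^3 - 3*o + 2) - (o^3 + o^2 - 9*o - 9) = -o^2 + 6*o + 11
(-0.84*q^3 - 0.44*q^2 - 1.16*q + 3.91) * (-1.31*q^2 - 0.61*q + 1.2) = 1.1004*q^5 + 1.0888*q^4 + 0.78*q^3 - 4.9425*q^2 - 3.7771*q + 4.692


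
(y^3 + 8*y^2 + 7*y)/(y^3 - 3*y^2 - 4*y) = (y + 7)/(y - 4)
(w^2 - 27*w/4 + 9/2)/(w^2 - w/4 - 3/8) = 2*(w - 6)/(2*w + 1)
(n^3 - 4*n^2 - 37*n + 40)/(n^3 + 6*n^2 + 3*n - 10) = (n - 8)/(n + 2)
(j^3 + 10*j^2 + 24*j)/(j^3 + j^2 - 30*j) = (j + 4)/(j - 5)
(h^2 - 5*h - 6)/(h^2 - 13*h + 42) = (h + 1)/(h - 7)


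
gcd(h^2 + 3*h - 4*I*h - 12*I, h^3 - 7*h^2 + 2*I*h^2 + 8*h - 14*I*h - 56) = 1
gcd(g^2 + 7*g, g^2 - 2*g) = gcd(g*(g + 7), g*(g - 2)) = g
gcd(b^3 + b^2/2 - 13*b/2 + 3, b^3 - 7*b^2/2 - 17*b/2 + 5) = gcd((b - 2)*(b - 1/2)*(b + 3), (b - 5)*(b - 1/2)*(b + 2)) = b - 1/2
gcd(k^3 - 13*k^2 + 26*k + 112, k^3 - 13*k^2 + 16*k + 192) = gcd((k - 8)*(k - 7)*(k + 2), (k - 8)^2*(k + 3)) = k - 8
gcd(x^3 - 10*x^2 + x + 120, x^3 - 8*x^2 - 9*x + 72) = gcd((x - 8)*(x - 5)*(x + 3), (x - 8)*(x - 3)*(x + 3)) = x^2 - 5*x - 24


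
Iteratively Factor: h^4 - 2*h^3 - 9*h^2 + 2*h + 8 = (h + 1)*(h^3 - 3*h^2 - 6*h + 8) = (h + 1)*(h + 2)*(h^2 - 5*h + 4) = (h - 1)*(h + 1)*(h + 2)*(h - 4)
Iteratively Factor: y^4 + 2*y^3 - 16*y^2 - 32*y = (y)*(y^3 + 2*y^2 - 16*y - 32) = y*(y - 4)*(y^2 + 6*y + 8) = y*(y - 4)*(y + 4)*(y + 2)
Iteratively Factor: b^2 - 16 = (b + 4)*(b - 4)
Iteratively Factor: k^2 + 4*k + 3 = (k + 1)*(k + 3)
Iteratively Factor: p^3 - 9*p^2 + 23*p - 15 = (p - 3)*(p^2 - 6*p + 5) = (p - 3)*(p - 1)*(p - 5)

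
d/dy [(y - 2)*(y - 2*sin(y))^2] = (y - 2*sin(y))*(y + (4 - 2*y)*(2*cos(y) - 1) - 2*sin(y))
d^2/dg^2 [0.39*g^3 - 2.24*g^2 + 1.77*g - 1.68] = 2.34*g - 4.48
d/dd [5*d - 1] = 5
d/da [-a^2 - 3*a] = -2*a - 3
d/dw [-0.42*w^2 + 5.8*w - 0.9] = 5.8 - 0.84*w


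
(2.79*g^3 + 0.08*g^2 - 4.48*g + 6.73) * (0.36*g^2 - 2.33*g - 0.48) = 1.0044*g^5 - 6.4719*g^4 - 3.1384*g^3 + 12.8228*g^2 - 13.5305*g - 3.2304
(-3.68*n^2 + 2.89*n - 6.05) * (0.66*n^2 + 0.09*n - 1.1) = -2.4288*n^4 + 1.5762*n^3 + 0.315100000000001*n^2 - 3.7235*n + 6.655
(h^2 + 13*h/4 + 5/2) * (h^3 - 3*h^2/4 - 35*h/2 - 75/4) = h^5 + 5*h^4/2 - 279*h^3/16 - 155*h^2/2 - 1675*h/16 - 375/8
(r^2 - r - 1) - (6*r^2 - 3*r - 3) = -5*r^2 + 2*r + 2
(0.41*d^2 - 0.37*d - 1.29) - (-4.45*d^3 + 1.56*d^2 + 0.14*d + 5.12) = 4.45*d^3 - 1.15*d^2 - 0.51*d - 6.41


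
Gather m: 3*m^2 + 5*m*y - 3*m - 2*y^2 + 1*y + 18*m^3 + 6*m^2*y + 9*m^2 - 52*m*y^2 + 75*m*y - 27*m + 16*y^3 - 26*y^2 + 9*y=18*m^3 + m^2*(6*y + 12) + m*(-52*y^2 + 80*y - 30) + 16*y^3 - 28*y^2 + 10*y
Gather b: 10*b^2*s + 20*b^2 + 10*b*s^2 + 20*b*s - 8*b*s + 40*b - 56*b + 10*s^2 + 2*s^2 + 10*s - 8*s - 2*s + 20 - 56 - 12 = b^2*(10*s + 20) + b*(10*s^2 + 12*s - 16) + 12*s^2 - 48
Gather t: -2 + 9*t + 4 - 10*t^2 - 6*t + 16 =-10*t^2 + 3*t + 18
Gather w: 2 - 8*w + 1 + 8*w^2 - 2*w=8*w^2 - 10*w + 3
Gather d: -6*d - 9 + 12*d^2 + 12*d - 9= 12*d^2 + 6*d - 18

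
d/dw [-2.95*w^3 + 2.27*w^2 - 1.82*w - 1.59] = -8.85*w^2 + 4.54*w - 1.82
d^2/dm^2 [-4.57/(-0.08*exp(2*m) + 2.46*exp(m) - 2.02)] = ((11.2422 - 1.4624*exp(m))*(0.08*exp(2*m) - 2.46*exp(m) + 2.02) + 4.57*(0.16*exp(m) - 2.46)*(0.32*exp(m) - 4.92)*exp(m))*exp(m)/(0.08*exp(2*m) - 2.46*exp(m) + 2.02)^3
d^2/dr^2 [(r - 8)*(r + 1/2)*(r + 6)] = 6*r - 3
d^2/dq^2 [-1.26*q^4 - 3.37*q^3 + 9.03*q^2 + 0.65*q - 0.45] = -15.12*q^2 - 20.22*q + 18.06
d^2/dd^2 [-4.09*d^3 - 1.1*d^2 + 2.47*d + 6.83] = -24.54*d - 2.2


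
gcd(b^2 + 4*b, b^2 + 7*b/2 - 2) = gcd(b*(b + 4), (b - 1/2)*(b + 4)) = b + 4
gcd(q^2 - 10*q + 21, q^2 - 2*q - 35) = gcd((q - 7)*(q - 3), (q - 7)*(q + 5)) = q - 7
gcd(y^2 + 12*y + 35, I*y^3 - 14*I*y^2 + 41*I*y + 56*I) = 1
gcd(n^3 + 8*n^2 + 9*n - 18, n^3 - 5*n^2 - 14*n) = 1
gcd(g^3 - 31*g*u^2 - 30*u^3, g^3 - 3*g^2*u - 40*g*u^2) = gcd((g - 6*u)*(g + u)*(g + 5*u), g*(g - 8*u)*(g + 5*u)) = g + 5*u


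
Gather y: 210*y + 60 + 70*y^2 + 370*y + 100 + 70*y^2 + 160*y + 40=140*y^2 + 740*y + 200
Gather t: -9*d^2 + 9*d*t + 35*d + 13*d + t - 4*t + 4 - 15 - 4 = -9*d^2 + 48*d + t*(9*d - 3) - 15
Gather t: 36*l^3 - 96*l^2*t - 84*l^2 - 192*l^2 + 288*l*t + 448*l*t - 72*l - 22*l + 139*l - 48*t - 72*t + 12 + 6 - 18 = 36*l^3 - 276*l^2 + 45*l + t*(-96*l^2 + 736*l - 120)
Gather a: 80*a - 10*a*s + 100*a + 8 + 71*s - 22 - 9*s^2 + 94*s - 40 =a*(180 - 10*s) - 9*s^2 + 165*s - 54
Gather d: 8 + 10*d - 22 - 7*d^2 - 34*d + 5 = -7*d^2 - 24*d - 9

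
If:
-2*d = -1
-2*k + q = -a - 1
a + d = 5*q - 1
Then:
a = 5*q - 3/2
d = 1/2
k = 3*q - 1/4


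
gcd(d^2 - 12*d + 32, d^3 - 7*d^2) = 1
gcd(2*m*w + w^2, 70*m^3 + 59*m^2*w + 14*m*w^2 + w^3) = 2*m + w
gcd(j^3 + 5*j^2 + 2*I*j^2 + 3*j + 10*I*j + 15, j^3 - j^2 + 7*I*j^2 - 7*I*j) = 1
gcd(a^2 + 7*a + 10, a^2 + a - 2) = a + 2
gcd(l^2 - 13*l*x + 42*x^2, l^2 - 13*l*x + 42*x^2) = l^2 - 13*l*x + 42*x^2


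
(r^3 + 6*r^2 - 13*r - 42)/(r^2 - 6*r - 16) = (r^2 + 4*r - 21)/(r - 8)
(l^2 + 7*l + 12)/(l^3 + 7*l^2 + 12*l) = 1/l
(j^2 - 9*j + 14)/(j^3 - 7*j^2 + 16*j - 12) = (j - 7)/(j^2 - 5*j + 6)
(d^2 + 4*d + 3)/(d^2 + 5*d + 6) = (d + 1)/(d + 2)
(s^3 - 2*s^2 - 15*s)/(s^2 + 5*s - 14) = s*(s^2 - 2*s - 15)/(s^2 + 5*s - 14)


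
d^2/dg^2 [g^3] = 6*g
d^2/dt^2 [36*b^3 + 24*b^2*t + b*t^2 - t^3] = 2*b - 6*t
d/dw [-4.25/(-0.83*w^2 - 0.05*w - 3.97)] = (-7.055*w - 0.2125)/(0.83*w^2 + 0.05*w + 3.97)^2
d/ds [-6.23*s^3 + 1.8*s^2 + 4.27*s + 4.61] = -18.69*s^2 + 3.6*s + 4.27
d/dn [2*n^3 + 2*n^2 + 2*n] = 6*n^2 + 4*n + 2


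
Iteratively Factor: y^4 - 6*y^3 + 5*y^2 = (y)*(y^3 - 6*y^2 + 5*y) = y^2*(y^2 - 6*y + 5) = y^2*(y - 5)*(y - 1)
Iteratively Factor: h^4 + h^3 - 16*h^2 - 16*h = (h)*(h^3 + h^2 - 16*h - 16) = h*(h - 4)*(h^2 + 5*h + 4) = h*(h - 4)*(h + 4)*(h + 1)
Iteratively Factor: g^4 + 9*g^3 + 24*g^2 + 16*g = (g + 4)*(g^3 + 5*g^2 + 4*g) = (g + 1)*(g + 4)*(g^2 + 4*g) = g*(g + 1)*(g + 4)*(g + 4)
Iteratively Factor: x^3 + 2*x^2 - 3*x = (x)*(x^2 + 2*x - 3) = x*(x - 1)*(x + 3)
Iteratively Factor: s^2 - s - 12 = (s + 3)*(s - 4)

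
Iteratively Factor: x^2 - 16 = (x + 4)*(x - 4)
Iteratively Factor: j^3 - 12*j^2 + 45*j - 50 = (j - 2)*(j^2 - 10*j + 25) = (j - 5)*(j - 2)*(j - 5)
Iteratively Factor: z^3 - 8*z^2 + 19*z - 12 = (z - 1)*(z^2 - 7*z + 12) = (z - 4)*(z - 1)*(z - 3)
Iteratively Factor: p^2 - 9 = (p + 3)*(p - 3)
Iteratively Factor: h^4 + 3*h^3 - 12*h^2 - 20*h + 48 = (h - 2)*(h^3 + 5*h^2 - 2*h - 24) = (h - 2)^2*(h^2 + 7*h + 12) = (h - 2)^2*(h + 3)*(h + 4)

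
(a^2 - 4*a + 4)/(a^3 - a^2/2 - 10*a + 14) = 2/(2*a + 7)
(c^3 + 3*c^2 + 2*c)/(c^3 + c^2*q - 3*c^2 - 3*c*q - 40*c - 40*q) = c*(c^2 + 3*c + 2)/(c^3 + c^2*q - 3*c^2 - 3*c*q - 40*c - 40*q)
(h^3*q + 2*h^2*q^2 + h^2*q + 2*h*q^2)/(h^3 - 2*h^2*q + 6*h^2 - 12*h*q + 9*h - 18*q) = h*q*(h^2 + 2*h*q + h + 2*q)/(h^3 - 2*h^2*q + 6*h^2 - 12*h*q + 9*h - 18*q)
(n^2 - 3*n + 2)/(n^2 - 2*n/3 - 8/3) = 3*(n - 1)/(3*n + 4)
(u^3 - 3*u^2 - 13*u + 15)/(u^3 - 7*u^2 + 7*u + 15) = (u^2 + 2*u - 3)/(u^2 - 2*u - 3)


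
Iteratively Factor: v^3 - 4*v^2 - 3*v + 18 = (v - 3)*(v^2 - v - 6) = (v - 3)^2*(v + 2)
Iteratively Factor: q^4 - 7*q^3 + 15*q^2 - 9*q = (q - 1)*(q^3 - 6*q^2 + 9*q) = (q - 3)*(q - 1)*(q^2 - 3*q) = (q - 3)^2*(q - 1)*(q)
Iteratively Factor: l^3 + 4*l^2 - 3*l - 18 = (l + 3)*(l^2 + l - 6) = (l + 3)^2*(l - 2)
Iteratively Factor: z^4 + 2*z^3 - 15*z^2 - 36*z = (z - 4)*(z^3 + 6*z^2 + 9*z) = z*(z - 4)*(z^2 + 6*z + 9) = z*(z - 4)*(z + 3)*(z + 3)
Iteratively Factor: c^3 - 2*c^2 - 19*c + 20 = (c - 5)*(c^2 + 3*c - 4) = (c - 5)*(c + 4)*(c - 1)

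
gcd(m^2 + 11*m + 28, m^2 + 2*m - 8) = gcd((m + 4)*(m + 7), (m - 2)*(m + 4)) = m + 4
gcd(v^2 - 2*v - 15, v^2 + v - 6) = v + 3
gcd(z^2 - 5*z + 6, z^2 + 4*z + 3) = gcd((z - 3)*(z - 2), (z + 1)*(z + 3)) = 1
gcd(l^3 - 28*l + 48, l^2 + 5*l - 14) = l - 2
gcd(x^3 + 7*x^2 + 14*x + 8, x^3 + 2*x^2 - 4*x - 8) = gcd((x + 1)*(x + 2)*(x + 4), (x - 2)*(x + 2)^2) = x + 2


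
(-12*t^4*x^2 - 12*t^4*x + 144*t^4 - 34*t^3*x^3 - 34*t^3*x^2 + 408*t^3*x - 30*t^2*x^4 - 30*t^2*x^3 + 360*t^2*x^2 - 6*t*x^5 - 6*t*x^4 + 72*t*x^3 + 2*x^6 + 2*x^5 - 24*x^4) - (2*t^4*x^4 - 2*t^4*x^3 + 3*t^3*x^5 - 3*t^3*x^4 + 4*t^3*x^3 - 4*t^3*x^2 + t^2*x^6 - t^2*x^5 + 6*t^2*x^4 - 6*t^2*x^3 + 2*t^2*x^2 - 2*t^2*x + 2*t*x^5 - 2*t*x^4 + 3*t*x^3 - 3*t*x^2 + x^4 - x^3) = -2*t^4*x^4 + 2*t^4*x^3 - 12*t^4*x^2 - 12*t^4*x + 144*t^4 - 3*t^3*x^5 + 3*t^3*x^4 - 38*t^3*x^3 - 30*t^3*x^2 + 408*t^3*x - t^2*x^6 + t^2*x^5 - 36*t^2*x^4 - 24*t^2*x^3 + 358*t^2*x^2 + 2*t^2*x - 8*t*x^5 - 4*t*x^4 + 69*t*x^3 + 3*t*x^2 + 2*x^6 + 2*x^5 - 25*x^4 + x^3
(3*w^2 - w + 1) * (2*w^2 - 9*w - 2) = 6*w^4 - 29*w^3 + 5*w^2 - 7*w - 2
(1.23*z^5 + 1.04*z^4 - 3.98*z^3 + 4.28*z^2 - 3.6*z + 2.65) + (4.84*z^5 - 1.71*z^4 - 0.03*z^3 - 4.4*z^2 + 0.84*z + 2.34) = 6.07*z^5 - 0.67*z^4 - 4.01*z^3 - 0.12*z^2 - 2.76*z + 4.99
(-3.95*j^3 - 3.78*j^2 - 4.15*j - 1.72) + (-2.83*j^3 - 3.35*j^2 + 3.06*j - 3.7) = -6.78*j^3 - 7.13*j^2 - 1.09*j - 5.42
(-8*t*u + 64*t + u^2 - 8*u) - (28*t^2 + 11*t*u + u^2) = -28*t^2 - 19*t*u + 64*t - 8*u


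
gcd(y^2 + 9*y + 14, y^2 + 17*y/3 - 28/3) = y + 7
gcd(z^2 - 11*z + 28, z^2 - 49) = z - 7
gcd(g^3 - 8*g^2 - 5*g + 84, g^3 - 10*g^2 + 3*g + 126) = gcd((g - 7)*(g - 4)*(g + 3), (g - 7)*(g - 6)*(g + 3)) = g^2 - 4*g - 21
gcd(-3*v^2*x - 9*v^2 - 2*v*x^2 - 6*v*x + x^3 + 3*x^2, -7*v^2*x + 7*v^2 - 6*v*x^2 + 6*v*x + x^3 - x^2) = v + x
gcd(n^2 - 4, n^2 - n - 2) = n - 2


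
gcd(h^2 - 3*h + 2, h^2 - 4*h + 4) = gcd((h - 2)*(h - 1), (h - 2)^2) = h - 2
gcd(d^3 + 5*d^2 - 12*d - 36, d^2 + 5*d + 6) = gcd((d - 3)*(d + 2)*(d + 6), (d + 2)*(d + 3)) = d + 2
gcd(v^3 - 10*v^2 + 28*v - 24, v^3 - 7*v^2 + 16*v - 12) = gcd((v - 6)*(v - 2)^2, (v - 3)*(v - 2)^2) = v^2 - 4*v + 4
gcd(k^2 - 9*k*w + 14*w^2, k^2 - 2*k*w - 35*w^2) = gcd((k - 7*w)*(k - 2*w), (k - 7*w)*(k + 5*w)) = -k + 7*w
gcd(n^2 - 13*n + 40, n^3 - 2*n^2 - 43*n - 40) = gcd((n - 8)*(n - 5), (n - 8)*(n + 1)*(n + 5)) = n - 8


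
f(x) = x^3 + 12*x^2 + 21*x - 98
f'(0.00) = 21.00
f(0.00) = -98.00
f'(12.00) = 741.00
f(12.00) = 3610.00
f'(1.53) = 64.74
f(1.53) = -34.20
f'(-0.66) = 6.47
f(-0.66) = -106.92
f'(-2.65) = -21.53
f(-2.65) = -87.99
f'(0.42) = 31.61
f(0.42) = -86.99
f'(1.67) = 69.45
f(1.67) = -24.81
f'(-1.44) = -7.34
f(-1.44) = -106.34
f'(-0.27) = 14.74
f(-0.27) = -102.81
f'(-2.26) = -17.92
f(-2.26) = -95.71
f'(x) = 3*x^2 + 24*x + 21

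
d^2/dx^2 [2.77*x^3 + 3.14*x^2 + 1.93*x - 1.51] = 16.62*x + 6.28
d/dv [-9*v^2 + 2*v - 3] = 2 - 18*v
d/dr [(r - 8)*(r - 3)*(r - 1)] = 3*r^2 - 24*r + 35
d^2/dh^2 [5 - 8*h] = 0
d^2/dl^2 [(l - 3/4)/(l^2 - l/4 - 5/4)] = 2*(16*(1 - 3*l)*(-4*l^2 + l + 5) + (3 - 4*l)*(8*l - 1)^2)/(-4*l^2 + l + 5)^3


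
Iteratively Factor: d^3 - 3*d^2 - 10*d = (d - 5)*(d^2 + 2*d) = (d - 5)*(d + 2)*(d)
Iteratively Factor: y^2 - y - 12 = (y + 3)*(y - 4)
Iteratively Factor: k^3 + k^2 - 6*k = (k - 2)*(k^2 + 3*k) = (k - 2)*(k + 3)*(k)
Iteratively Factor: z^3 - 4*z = (z)*(z^2 - 4) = z*(z - 2)*(z + 2)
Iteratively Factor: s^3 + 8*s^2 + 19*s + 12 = (s + 4)*(s^2 + 4*s + 3) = (s + 1)*(s + 4)*(s + 3)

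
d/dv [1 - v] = -1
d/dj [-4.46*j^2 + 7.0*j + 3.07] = 7.0 - 8.92*j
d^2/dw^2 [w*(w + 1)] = 2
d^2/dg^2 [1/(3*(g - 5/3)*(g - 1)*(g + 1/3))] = 12*(243*g^4 - 756*g^3 + 756*g^2 - 288*g + 77)/(729*g^9 - 5103*g^8 + 13608*g^7 - 15984*g^6 + 4914*g^5 + 5418*g^4 - 3392*g^3 - 840*g^2 + 525*g + 125)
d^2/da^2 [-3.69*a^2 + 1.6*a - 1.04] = -7.38000000000000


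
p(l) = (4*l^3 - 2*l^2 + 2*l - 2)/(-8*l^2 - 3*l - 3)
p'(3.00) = -0.49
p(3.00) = -1.12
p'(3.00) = -0.49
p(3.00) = -1.12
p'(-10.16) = -0.50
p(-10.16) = 5.54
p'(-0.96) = -0.21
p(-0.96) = 1.24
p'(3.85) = -0.49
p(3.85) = -1.53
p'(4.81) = -0.49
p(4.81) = -2.01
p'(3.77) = -0.49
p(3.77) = -1.50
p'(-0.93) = -0.20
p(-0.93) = 1.24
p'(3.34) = -0.49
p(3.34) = -1.28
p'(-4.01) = -0.48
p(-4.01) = 2.51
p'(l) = (16*l + 3)*(4*l^3 - 2*l^2 + 2*l - 2)/(-8*l^2 - 3*l - 3)^2 + (12*l^2 - 4*l + 2)/(-8*l^2 - 3*l - 3) = 2*(-16*l^4 - 12*l^3 - 7*l^2 - 10*l - 6)/(64*l^4 + 48*l^3 + 57*l^2 + 18*l + 9)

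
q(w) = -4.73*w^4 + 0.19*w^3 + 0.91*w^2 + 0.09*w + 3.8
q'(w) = -18.92*w^3 + 0.57*w^2 + 1.82*w + 0.09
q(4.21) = -1451.41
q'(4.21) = -1393.93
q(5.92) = -5733.98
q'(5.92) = -3894.58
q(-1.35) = -10.84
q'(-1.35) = 45.22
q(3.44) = -639.75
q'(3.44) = -757.09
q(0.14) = 3.83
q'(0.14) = 0.30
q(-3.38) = -610.79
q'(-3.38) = 731.04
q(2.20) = -100.38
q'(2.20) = -194.61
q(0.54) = 3.74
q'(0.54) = -1.74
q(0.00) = 3.80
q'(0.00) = 0.09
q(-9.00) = -31095.34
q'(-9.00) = 13822.56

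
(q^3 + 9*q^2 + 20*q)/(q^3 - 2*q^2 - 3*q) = (q^2 + 9*q + 20)/(q^2 - 2*q - 3)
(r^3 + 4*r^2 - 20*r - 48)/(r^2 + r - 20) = (r^2 + 8*r + 12)/(r + 5)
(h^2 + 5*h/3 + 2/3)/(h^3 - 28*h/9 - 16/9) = 3*(h + 1)/(3*h^2 - 2*h - 8)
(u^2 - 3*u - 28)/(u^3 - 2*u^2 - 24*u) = (u - 7)/(u*(u - 6))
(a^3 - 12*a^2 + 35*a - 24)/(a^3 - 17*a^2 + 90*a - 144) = (a - 1)/(a - 6)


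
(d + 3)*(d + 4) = d^2 + 7*d + 12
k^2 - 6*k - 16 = (k - 8)*(k + 2)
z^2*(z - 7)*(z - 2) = z^4 - 9*z^3 + 14*z^2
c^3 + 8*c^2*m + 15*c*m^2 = c*(c + 3*m)*(c + 5*m)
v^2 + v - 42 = (v - 6)*(v + 7)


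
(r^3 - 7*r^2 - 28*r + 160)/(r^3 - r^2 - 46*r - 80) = (r - 4)/(r + 2)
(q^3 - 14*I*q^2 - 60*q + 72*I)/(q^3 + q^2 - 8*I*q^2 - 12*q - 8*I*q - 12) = (q - 6*I)/(q + 1)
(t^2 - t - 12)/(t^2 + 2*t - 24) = (t + 3)/(t + 6)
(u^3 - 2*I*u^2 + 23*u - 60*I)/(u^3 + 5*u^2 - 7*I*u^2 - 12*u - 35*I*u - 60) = (u + 5*I)/(u + 5)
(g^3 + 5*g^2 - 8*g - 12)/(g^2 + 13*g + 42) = (g^2 - g - 2)/(g + 7)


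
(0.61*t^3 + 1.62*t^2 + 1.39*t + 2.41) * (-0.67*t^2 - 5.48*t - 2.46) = -0.4087*t^5 - 4.4282*t^4 - 11.3095*t^3 - 13.2171*t^2 - 16.6262*t - 5.9286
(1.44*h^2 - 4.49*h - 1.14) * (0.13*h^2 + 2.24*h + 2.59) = 0.1872*h^4 + 2.6419*h^3 - 6.4762*h^2 - 14.1827*h - 2.9526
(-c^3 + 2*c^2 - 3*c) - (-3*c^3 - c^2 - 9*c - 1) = 2*c^3 + 3*c^2 + 6*c + 1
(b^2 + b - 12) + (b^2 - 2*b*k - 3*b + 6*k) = 2*b^2 - 2*b*k - 2*b + 6*k - 12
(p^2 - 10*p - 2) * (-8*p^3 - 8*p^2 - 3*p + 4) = -8*p^5 + 72*p^4 + 93*p^3 + 50*p^2 - 34*p - 8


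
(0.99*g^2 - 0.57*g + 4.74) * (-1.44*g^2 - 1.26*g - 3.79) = -1.4256*g^4 - 0.4266*g^3 - 9.8595*g^2 - 3.8121*g - 17.9646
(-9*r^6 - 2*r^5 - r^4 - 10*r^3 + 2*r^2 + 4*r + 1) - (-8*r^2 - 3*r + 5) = -9*r^6 - 2*r^5 - r^4 - 10*r^3 + 10*r^2 + 7*r - 4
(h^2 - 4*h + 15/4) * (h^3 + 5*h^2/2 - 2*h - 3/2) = h^5 - 3*h^4/2 - 33*h^3/4 + 127*h^2/8 - 3*h/2 - 45/8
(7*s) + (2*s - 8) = 9*s - 8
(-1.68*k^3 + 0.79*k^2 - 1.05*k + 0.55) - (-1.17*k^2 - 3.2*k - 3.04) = -1.68*k^3 + 1.96*k^2 + 2.15*k + 3.59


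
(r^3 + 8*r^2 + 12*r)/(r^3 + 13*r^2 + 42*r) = (r + 2)/(r + 7)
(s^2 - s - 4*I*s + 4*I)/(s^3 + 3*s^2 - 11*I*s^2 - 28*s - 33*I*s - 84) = (s - 1)/(s^2 + s*(3 - 7*I) - 21*I)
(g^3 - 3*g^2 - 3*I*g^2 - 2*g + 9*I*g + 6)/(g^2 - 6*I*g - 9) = (g^3 - 3*g^2*(1 + I) + g*(-2 + 9*I) + 6)/(g^2 - 6*I*g - 9)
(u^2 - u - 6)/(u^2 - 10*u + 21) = (u + 2)/(u - 7)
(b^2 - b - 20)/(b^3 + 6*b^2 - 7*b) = (b^2 - b - 20)/(b*(b^2 + 6*b - 7))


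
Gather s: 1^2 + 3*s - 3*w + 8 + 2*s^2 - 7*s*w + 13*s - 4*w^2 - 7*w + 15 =2*s^2 + s*(16 - 7*w) - 4*w^2 - 10*w + 24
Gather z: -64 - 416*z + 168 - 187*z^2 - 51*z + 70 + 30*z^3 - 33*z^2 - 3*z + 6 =30*z^3 - 220*z^2 - 470*z + 180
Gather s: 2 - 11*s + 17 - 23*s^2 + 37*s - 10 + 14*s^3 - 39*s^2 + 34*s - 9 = 14*s^3 - 62*s^2 + 60*s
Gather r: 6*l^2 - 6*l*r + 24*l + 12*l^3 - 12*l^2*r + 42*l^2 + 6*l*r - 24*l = 12*l^3 - 12*l^2*r + 48*l^2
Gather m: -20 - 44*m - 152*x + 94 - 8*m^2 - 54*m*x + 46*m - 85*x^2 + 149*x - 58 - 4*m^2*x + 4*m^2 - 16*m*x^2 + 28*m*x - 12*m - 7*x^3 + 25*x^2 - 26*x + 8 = m^2*(-4*x - 4) + m*(-16*x^2 - 26*x - 10) - 7*x^3 - 60*x^2 - 29*x + 24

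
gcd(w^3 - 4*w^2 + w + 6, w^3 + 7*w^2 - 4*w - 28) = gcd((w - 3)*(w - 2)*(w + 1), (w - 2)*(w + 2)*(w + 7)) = w - 2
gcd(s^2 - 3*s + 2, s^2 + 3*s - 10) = s - 2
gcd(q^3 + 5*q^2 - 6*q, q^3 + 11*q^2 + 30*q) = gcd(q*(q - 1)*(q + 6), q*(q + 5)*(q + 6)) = q^2 + 6*q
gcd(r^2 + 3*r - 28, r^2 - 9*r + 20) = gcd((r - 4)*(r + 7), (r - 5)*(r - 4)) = r - 4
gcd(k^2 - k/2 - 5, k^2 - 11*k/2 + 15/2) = k - 5/2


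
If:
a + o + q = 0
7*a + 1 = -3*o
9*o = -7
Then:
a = 4/21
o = -7/9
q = 37/63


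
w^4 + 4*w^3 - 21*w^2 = w^2*(w - 3)*(w + 7)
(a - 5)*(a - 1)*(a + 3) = a^3 - 3*a^2 - 13*a + 15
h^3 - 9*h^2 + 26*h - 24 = (h - 4)*(h - 3)*(h - 2)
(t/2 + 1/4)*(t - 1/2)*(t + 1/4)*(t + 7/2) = t^4/2 + 15*t^3/8 + 5*t^2/16 - 15*t/32 - 7/64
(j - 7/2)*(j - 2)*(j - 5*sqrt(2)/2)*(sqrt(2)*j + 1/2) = sqrt(2)*j^4 - 11*sqrt(2)*j^3/2 - 9*j^3/2 + 23*sqrt(2)*j^2/4 + 99*j^2/4 - 63*j/2 + 55*sqrt(2)*j/8 - 35*sqrt(2)/4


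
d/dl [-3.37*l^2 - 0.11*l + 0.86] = -6.74*l - 0.11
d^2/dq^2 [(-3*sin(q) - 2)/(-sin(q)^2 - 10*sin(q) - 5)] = (-3*sin(q)^5 + 22*sin(q)^4 + 36*sin(q)^3 + 2*sin(q)^2 + 55*sin(q) + 80)/(sin(q)^2 + 10*sin(q) + 5)^3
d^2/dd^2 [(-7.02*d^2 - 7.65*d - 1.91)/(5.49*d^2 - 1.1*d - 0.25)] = (4.54747350886464e-13*d^4 - 545.93109*d^3 - 403.215246*d^2 + 6.20918999999999*d - 6.53515)/(165.469149*d^6 - 99.46233*d^5 - 2.676375*d^4 + 7.7275*d^3 + 0.121875*d^2 - 0.20625*d - 0.015625)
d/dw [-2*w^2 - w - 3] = -4*w - 1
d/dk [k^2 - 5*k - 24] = 2*k - 5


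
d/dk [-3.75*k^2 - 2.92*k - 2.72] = -7.5*k - 2.92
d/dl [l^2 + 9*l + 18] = 2*l + 9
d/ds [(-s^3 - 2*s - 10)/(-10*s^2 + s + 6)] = (-(20*s - 1)*(s^3 + 2*s + 10) + (-3*s^2 - 2)*(-10*s^2 + s + 6))/(-10*s^2 + s + 6)^2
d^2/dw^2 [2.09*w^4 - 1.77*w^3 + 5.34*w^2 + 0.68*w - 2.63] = 25.08*w^2 - 10.62*w + 10.68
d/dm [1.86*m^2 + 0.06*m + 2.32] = 3.72*m + 0.06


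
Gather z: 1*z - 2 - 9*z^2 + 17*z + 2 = -9*z^2 + 18*z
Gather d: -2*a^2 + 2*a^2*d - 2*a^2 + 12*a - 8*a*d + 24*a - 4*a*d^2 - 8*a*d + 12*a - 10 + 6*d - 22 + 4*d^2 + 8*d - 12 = -4*a^2 + 48*a + d^2*(4 - 4*a) + d*(2*a^2 - 16*a + 14) - 44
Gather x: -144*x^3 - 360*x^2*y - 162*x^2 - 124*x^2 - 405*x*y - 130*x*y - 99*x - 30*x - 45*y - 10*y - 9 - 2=-144*x^3 + x^2*(-360*y - 286) + x*(-535*y - 129) - 55*y - 11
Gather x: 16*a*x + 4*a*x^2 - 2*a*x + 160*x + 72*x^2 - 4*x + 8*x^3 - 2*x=8*x^3 + x^2*(4*a + 72) + x*(14*a + 154)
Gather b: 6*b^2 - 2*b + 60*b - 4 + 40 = 6*b^2 + 58*b + 36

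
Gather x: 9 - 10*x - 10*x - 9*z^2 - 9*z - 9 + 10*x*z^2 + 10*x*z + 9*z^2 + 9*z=x*(10*z^2 + 10*z - 20)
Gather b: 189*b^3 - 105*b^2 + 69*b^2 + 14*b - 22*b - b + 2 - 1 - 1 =189*b^3 - 36*b^2 - 9*b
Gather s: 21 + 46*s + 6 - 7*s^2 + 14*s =-7*s^2 + 60*s + 27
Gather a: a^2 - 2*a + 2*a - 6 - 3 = a^2 - 9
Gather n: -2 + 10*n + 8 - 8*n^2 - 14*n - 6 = -8*n^2 - 4*n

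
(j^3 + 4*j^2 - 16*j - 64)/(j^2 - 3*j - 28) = (j^2 - 16)/(j - 7)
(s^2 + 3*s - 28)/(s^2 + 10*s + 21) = (s - 4)/(s + 3)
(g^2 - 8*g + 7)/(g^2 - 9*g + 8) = (g - 7)/(g - 8)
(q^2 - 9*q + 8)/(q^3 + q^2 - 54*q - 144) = (q - 1)/(q^2 + 9*q + 18)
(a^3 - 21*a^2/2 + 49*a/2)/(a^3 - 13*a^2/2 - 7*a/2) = (2*a - 7)/(2*a + 1)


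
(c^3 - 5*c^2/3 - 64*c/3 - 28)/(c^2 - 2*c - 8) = (c^2 - 11*c/3 - 14)/(c - 4)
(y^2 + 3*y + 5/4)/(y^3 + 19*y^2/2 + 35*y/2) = (y + 1/2)/(y*(y + 7))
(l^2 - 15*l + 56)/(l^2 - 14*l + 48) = (l - 7)/(l - 6)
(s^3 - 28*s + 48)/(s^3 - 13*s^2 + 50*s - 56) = (s + 6)/(s - 7)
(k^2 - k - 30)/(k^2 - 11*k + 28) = (k^2 - k - 30)/(k^2 - 11*k + 28)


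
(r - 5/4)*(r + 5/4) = r^2 - 25/16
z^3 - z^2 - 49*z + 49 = (z - 7)*(z - 1)*(z + 7)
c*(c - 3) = c^2 - 3*c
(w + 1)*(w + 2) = w^2 + 3*w + 2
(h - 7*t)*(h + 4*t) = h^2 - 3*h*t - 28*t^2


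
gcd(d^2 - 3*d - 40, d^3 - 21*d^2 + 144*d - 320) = d - 8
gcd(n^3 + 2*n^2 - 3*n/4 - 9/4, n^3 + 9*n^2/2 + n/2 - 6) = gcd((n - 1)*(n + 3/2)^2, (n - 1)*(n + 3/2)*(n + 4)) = n^2 + n/2 - 3/2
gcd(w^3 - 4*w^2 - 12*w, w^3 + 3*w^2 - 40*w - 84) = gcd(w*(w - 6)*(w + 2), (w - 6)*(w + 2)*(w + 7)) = w^2 - 4*w - 12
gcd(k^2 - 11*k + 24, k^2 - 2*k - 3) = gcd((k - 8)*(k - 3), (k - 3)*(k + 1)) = k - 3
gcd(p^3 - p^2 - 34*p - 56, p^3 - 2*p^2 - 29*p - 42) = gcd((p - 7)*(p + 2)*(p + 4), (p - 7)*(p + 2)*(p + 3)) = p^2 - 5*p - 14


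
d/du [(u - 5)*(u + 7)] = 2*u + 2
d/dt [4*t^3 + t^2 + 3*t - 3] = 12*t^2 + 2*t + 3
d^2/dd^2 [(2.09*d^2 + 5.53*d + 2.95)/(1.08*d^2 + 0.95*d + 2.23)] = (-3.5527136788005e-15*d^4 + 8.611704*d^3 - 9.55605600000001*d^2 - 61.750512*d - 11.528698)/(1.259712*d^6 + 3.32424*d^5 + 10.727316*d^4 + 14.585255*d^3 + 22.149921*d^2 + 14.172765*d + 11.089567)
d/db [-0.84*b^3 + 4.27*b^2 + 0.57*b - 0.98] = -2.52*b^2 + 8.54*b + 0.57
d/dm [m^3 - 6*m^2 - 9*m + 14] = 3*m^2 - 12*m - 9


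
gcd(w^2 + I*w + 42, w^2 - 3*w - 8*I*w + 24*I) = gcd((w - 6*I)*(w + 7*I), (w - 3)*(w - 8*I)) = 1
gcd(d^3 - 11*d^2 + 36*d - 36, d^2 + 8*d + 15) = 1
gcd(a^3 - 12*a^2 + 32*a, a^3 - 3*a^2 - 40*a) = a^2 - 8*a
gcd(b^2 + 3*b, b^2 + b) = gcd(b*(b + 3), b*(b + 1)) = b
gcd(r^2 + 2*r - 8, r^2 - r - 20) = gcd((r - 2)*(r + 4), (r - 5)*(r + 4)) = r + 4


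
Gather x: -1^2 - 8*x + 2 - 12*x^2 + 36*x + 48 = -12*x^2 + 28*x + 49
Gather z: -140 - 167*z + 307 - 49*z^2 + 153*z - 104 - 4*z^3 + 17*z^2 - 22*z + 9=-4*z^3 - 32*z^2 - 36*z + 72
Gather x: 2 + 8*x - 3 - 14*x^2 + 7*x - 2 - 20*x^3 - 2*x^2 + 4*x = -20*x^3 - 16*x^2 + 19*x - 3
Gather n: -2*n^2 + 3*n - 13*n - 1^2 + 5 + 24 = -2*n^2 - 10*n + 28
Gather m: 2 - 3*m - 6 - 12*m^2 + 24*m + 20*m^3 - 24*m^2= 20*m^3 - 36*m^2 + 21*m - 4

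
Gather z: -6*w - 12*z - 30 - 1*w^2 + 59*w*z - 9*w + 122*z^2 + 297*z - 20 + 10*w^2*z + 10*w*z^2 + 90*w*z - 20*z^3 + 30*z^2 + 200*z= -w^2 - 15*w - 20*z^3 + z^2*(10*w + 152) + z*(10*w^2 + 149*w + 485) - 50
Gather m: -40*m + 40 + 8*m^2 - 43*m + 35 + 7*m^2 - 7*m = 15*m^2 - 90*m + 75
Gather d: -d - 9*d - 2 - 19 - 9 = -10*d - 30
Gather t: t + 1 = t + 1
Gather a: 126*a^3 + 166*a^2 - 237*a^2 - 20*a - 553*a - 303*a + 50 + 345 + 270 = 126*a^3 - 71*a^2 - 876*a + 665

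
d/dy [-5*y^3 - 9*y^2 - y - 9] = -15*y^2 - 18*y - 1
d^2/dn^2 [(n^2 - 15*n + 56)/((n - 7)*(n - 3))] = -10/(n^3 - 9*n^2 + 27*n - 27)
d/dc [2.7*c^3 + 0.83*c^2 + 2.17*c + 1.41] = 8.1*c^2 + 1.66*c + 2.17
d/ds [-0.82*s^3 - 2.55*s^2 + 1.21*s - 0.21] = -2.46*s^2 - 5.1*s + 1.21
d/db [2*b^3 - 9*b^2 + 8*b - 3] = 6*b^2 - 18*b + 8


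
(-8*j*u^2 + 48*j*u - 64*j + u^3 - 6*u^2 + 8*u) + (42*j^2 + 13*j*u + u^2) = 42*j^2 - 8*j*u^2 + 61*j*u - 64*j + u^3 - 5*u^2 + 8*u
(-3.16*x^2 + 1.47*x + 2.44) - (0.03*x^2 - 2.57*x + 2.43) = -3.19*x^2 + 4.04*x + 0.00999999999999979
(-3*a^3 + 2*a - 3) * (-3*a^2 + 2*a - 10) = 9*a^5 - 6*a^4 + 24*a^3 + 13*a^2 - 26*a + 30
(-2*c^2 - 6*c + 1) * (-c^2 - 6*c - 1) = 2*c^4 + 18*c^3 + 37*c^2 - 1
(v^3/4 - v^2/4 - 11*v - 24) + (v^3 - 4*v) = 5*v^3/4 - v^2/4 - 15*v - 24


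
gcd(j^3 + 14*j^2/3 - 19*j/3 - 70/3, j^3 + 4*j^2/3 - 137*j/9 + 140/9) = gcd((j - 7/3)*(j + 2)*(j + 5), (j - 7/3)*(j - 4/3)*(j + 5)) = j^2 + 8*j/3 - 35/3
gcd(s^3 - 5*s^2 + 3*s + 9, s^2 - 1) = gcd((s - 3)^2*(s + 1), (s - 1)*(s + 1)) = s + 1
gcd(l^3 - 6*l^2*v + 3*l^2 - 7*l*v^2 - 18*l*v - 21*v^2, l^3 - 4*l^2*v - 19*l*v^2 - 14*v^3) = -l^2 + 6*l*v + 7*v^2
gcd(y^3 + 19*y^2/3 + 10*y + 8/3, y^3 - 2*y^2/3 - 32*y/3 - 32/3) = y + 2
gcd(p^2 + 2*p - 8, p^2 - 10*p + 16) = p - 2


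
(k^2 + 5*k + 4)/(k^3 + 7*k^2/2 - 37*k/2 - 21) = 2*(k + 4)/(2*k^2 + 5*k - 42)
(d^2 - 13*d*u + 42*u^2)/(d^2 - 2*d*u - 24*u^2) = (d - 7*u)/(d + 4*u)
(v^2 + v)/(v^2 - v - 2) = v/(v - 2)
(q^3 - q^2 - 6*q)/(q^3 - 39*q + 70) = q*(q^2 - q - 6)/(q^3 - 39*q + 70)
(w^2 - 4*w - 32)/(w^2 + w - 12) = (w - 8)/(w - 3)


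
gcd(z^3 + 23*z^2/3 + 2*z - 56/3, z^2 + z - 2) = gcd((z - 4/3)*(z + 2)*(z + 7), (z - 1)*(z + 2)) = z + 2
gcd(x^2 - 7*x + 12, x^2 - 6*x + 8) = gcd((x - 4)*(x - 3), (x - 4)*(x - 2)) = x - 4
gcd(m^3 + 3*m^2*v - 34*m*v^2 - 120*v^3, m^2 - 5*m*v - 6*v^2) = -m + 6*v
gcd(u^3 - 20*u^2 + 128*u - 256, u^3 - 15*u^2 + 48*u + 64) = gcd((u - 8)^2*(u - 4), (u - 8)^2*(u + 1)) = u^2 - 16*u + 64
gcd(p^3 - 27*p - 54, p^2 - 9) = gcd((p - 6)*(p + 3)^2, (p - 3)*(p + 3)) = p + 3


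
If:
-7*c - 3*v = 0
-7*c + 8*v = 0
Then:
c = 0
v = 0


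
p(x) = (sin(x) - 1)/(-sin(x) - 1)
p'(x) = cos(x)/(-sin(x) - 1) + (sin(x) - 1)*cos(x)/(-sin(x) - 1)^2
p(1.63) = 0.00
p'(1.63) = 0.03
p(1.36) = 0.01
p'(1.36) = -0.11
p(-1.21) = 30.06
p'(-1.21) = -170.32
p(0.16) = 0.73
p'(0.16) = -1.47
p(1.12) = 0.05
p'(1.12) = -0.24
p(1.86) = 0.02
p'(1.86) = 0.15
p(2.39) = 0.19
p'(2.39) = 0.52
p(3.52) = 2.17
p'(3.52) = 4.67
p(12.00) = 3.32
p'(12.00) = -7.86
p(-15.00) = 4.72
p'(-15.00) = 12.42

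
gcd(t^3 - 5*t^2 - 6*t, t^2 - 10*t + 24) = t - 6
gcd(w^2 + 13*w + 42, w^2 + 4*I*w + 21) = 1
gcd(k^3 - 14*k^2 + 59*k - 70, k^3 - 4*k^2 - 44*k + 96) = k - 2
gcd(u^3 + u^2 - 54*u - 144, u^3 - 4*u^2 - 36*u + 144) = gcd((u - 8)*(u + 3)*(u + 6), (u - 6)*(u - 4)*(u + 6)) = u + 6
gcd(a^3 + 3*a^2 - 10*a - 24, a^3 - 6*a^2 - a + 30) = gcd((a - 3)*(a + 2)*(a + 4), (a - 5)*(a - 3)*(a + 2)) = a^2 - a - 6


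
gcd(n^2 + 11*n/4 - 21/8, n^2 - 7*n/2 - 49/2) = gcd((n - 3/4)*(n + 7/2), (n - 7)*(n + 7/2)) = n + 7/2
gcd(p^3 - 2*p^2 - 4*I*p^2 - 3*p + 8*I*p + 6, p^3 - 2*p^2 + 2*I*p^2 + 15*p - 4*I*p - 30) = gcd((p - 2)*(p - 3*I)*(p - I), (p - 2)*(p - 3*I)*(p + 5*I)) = p^2 + p*(-2 - 3*I) + 6*I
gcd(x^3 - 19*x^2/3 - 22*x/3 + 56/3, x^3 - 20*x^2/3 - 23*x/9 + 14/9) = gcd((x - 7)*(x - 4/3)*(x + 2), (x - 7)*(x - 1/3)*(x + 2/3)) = x - 7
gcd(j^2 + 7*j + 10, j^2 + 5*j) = j + 5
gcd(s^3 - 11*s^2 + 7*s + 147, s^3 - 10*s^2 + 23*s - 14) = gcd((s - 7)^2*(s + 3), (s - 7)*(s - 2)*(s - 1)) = s - 7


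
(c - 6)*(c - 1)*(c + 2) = c^3 - 5*c^2 - 8*c + 12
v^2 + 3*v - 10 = (v - 2)*(v + 5)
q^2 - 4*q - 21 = (q - 7)*(q + 3)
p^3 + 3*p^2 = p^2*(p + 3)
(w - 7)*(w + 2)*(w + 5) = w^3 - 39*w - 70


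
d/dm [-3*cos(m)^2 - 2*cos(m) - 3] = 2*(3*cos(m) + 1)*sin(m)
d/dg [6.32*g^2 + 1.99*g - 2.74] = 12.64*g + 1.99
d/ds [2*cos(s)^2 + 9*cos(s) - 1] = -(4*cos(s) + 9)*sin(s)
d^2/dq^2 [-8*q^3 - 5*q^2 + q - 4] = -48*q - 10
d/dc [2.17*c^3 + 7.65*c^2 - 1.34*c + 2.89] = 6.51*c^2 + 15.3*c - 1.34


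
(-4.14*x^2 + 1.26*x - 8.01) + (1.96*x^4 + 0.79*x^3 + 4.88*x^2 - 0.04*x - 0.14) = 1.96*x^4 + 0.79*x^3 + 0.74*x^2 + 1.22*x - 8.15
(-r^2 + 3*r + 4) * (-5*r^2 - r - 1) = 5*r^4 - 14*r^3 - 22*r^2 - 7*r - 4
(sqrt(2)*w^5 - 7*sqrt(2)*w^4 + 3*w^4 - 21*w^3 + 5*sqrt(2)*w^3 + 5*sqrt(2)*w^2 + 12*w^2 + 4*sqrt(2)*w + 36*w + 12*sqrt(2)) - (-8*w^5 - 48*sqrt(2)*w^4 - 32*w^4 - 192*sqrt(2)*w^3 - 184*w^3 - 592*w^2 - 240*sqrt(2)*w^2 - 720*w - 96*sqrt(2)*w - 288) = sqrt(2)*w^5 + 8*w^5 + 35*w^4 + 41*sqrt(2)*w^4 + 163*w^3 + 197*sqrt(2)*w^3 + 245*sqrt(2)*w^2 + 604*w^2 + 100*sqrt(2)*w + 756*w + 12*sqrt(2) + 288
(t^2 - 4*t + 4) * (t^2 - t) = t^4 - 5*t^3 + 8*t^2 - 4*t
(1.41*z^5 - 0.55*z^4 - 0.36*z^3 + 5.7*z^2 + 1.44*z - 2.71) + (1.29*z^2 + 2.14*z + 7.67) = 1.41*z^5 - 0.55*z^4 - 0.36*z^3 + 6.99*z^2 + 3.58*z + 4.96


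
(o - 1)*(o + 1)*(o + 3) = o^3 + 3*o^2 - o - 3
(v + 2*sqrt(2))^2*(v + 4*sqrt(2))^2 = v^4 + 12*sqrt(2)*v^3 + 104*v^2 + 192*sqrt(2)*v + 256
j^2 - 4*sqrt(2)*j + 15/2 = (j - 5*sqrt(2)/2)*(j - 3*sqrt(2)/2)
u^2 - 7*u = u*(u - 7)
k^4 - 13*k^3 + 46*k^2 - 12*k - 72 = (k - 6)^2*(k - 2)*(k + 1)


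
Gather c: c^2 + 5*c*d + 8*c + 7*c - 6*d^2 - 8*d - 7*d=c^2 + c*(5*d + 15) - 6*d^2 - 15*d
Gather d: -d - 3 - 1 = -d - 4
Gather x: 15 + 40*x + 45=40*x + 60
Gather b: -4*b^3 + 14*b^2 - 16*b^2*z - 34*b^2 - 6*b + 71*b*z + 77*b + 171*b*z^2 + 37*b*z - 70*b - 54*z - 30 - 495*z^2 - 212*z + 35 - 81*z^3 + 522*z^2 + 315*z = -4*b^3 + b^2*(-16*z - 20) + b*(171*z^2 + 108*z + 1) - 81*z^3 + 27*z^2 + 49*z + 5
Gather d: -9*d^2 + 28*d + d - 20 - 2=-9*d^2 + 29*d - 22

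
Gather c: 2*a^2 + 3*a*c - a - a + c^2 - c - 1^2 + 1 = 2*a^2 - 2*a + c^2 + c*(3*a - 1)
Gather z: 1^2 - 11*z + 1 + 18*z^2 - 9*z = 18*z^2 - 20*z + 2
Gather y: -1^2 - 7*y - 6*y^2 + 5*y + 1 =-6*y^2 - 2*y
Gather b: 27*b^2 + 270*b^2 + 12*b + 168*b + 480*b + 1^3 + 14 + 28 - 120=297*b^2 + 660*b - 77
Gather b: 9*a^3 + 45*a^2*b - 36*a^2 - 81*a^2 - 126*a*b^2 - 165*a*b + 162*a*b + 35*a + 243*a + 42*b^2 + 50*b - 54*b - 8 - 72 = 9*a^3 - 117*a^2 + 278*a + b^2*(42 - 126*a) + b*(45*a^2 - 3*a - 4) - 80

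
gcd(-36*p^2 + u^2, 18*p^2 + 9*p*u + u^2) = 6*p + u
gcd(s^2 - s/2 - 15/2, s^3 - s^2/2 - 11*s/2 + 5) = s + 5/2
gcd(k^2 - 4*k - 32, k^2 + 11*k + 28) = k + 4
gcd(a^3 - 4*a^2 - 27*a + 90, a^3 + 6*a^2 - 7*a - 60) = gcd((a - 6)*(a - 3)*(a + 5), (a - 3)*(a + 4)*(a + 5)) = a^2 + 2*a - 15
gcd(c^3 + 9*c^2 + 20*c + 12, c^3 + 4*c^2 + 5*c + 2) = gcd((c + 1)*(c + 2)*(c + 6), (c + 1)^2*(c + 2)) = c^2 + 3*c + 2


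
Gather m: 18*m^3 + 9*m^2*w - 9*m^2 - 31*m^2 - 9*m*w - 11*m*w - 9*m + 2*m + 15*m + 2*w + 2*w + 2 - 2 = 18*m^3 + m^2*(9*w - 40) + m*(8 - 20*w) + 4*w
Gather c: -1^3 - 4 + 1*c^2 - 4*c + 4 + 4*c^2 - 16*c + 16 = 5*c^2 - 20*c + 15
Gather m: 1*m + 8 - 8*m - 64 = -7*m - 56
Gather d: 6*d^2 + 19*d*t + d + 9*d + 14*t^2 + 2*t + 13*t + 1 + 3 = 6*d^2 + d*(19*t + 10) + 14*t^2 + 15*t + 4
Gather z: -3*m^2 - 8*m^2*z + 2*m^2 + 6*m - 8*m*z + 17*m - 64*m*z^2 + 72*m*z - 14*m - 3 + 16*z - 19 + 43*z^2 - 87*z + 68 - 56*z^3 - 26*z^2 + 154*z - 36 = -m^2 + 9*m - 56*z^3 + z^2*(17 - 64*m) + z*(-8*m^2 + 64*m + 83) + 10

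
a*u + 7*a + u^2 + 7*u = (a + u)*(u + 7)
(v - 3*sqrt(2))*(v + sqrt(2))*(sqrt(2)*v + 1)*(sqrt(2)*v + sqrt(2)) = 2*v^4 - 3*sqrt(2)*v^3 + 2*v^3 - 16*v^2 - 3*sqrt(2)*v^2 - 16*v - 6*sqrt(2)*v - 6*sqrt(2)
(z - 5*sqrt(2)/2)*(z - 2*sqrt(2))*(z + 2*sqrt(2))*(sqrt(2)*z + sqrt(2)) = sqrt(2)*z^4 - 5*z^3 + sqrt(2)*z^3 - 8*sqrt(2)*z^2 - 5*z^2 - 8*sqrt(2)*z + 40*z + 40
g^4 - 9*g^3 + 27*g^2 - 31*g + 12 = (g - 4)*(g - 3)*(g - 1)^2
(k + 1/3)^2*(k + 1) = k^3 + 5*k^2/3 + 7*k/9 + 1/9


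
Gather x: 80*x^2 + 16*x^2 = 96*x^2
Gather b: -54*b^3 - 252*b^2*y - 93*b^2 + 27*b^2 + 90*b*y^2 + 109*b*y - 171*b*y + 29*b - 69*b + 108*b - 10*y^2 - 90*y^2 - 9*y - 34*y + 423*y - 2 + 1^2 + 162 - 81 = -54*b^3 + b^2*(-252*y - 66) + b*(90*y^2 - 62*y + 68) - 100*y^2 + 380*y + 80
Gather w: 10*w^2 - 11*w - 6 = 10*w^2 - 11*w - 6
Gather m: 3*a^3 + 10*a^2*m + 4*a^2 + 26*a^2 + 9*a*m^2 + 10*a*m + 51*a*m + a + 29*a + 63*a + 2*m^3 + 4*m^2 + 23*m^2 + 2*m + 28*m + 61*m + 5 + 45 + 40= 3*a^3 + 30*a^2 + 93*a + 2*m^3 + m^2*(9*a + 27) + m*(10*a^2 + 61*a + 91) + 90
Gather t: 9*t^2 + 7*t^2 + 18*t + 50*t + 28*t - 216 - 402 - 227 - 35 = 16*t^2 + 96*t - 880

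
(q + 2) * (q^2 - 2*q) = q^3 - 4*q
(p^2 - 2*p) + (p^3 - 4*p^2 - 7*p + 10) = p^3 - 3*p^2 - 9*p + 10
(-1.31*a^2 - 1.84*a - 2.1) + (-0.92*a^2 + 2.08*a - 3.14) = -2.23*a^2 + 0.24*a - 5.24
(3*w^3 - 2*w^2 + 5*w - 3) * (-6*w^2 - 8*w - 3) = -18*w^5 - 12*w^4 - 23*w^3 - 16*w^2 + 9*w + 9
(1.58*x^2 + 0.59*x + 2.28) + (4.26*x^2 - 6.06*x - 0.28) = 5.84*x^2 - 5.47*x + 2.0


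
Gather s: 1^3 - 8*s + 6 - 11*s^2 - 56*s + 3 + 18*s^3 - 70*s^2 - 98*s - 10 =18*s^3 - 81*s^2 - 162*s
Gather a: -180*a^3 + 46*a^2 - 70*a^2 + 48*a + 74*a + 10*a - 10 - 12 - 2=-180*a^3 - 24*a^2 + 132*a - 24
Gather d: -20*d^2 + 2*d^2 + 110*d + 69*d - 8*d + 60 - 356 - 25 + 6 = -18*d^2 + 171*d - 315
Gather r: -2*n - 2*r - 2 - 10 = -2*n - 2*r - 12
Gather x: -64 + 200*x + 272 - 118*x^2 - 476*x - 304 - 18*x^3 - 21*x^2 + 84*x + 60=-18*x^3 - 139*x^2 - 192*x - 36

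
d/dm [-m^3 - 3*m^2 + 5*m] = -3*m^2 - 6*m + 5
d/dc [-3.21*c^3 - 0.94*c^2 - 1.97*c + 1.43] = -9.63*c^2 - 1.88*c - 1.97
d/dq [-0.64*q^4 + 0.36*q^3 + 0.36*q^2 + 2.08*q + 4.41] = -2.56*q^3 + 1.08*q^2 + 0.72*q + 2.08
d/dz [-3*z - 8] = -3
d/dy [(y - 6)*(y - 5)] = 2*y - 11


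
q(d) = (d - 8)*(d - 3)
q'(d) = 2*d - 11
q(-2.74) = 61.65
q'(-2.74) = -16.48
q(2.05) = 5.65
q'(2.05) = -6.90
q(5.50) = -6.25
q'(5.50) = 0.00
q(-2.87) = 63.81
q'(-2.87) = -16.74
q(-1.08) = 37.05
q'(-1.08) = -13.16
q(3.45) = -2.05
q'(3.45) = -4.10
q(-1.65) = 44.87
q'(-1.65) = -14.30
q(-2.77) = 62.14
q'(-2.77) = -16.54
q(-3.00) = 66.00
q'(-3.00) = -17.00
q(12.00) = 36.00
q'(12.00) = 13.00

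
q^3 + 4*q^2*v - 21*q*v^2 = q*(q - 3*v)*(q + 7*v)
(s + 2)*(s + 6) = s^2 + 8*s + 12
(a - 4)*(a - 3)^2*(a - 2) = a^4 - 12*a^3 + 53*a^2 - 102*a + 72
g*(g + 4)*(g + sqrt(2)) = g^3 + sqrt(2)*g^2 + 4*g^2 + 4*sqrt(2)*g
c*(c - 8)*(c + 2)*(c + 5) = c^4 - c^3 - 46*c^2 - 80*c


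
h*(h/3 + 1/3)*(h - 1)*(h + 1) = h^4/3 + h^3/3 - h^2/3 - h/3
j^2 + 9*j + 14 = (j + 2)*(j + 7)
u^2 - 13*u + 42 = (u - 7)*(u - 6)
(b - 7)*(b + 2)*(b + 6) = b^3 + b^2 - 44*b - 84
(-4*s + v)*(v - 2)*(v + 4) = -4*s*v^2 - 8*s*v + 32*s + v^3 + 2*v^2 - 8*v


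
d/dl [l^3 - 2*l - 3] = 3*l^2 - 2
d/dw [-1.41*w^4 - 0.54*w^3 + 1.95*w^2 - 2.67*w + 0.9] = -5.64*w^3 - 1.62*w^2 + 3.9*w - 2.67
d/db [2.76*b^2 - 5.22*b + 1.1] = 5.52*b - 5.22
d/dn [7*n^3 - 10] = 21*n^2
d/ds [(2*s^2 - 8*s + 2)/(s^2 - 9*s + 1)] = 10*(1 - s^2)/(s^4 - 18*s^3 + 83*s^2 - 18*s + 1)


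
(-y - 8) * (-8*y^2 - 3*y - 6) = 8*y^3 + 67*y^2 + 30*y + 48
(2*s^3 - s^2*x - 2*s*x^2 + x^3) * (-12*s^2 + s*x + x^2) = -24*s^5 + 14*s^4*x + 25*s^3*x^2 - 15*s^2*x^3 - s*x^4 + x^5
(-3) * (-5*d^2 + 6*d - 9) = 15*d^2 - 18*d + 27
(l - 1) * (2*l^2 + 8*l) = 2*l^3 + 6*l^2 - 8*l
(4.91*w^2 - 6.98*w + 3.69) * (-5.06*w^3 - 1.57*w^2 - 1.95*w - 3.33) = -24.8446*w^5 + 27.6101*w^4 - 17.2873*w^3 - 8.5326*w^2 + 16.0479*w - 12.2877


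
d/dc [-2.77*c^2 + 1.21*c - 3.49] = 1.21 - 5.54*c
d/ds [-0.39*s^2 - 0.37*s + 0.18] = -0.78*s - 0.37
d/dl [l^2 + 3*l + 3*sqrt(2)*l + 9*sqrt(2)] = 2*l + 3 + 3*sqrt(2)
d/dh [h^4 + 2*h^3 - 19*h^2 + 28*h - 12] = 4*h^3 + 6*h^2 - 38*h + 28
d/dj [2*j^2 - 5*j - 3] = 4*j - 5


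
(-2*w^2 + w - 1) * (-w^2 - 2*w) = 2*w^4 + 3*w^3 - w^2 + 2*w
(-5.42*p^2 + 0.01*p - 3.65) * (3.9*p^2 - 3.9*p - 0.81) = -21.138*p^4 + 21.177*p^3 - 9.8838*p^2 + 14.2269*p + 2.9565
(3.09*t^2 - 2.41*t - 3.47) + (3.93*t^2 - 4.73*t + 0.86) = 7.02*t^2 - 7.14*t - 2.61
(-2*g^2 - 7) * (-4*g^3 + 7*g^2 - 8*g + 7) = 8*g^5 - 14*g^4 + 44*g^3 - 63*g^2 + 56*g - 49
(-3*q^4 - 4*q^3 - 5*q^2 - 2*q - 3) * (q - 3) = -3*q^5 + 5*q^4 + 7*q^3 + 13*q^2 + 3*q + 9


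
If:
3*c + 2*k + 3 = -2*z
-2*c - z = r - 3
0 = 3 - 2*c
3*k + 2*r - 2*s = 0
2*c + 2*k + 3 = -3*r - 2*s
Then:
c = 3/2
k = -99/40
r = 51/40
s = -39/16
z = -51/40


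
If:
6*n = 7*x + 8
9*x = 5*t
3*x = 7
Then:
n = 73/18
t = 21/5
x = 7/3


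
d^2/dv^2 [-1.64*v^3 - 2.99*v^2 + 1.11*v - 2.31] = -9.84*v - 5.98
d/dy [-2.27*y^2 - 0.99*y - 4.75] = -4.54*y - 0.99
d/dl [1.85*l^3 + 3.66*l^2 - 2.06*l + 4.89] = 5.55*l^2 + 7.32*l - 2.06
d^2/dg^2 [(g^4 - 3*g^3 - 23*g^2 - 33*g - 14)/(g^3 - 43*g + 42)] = 8*(5*g^6 - 153*g^5 + 813*g^4 - 3663*g^3 + 9240*g^2 - 3528*g - 31514)/(g^9 - 129*g^7 + 126*g^6 + 5547*g^5 - 10836*g^4 - 74215*g^3 + 232974*g^2 - 227556*g + 74088)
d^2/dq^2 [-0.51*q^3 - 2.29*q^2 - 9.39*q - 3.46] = -3.06*q - 4.58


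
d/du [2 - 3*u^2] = -6*u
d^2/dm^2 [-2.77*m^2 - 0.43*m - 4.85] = -5.54000000000000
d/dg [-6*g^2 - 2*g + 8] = -12*g - 2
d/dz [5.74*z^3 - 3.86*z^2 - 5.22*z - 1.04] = 17.22*z^2 - 7.72*z - 5.22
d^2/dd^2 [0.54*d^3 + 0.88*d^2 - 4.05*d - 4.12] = 3.24*d + 1.76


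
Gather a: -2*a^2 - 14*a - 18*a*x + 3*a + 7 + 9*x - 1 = -2*a^2 + a*(-18*x - 11) + 9*x + 6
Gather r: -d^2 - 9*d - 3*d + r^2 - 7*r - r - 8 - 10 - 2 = -d^2 - 12*d + r^2 - 8*r - 20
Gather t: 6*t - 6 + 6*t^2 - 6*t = 6*t^2 - 6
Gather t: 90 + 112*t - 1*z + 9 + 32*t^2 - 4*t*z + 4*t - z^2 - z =32*t^2 + t*(116 - 4*z) - z^2 - 2*z + 99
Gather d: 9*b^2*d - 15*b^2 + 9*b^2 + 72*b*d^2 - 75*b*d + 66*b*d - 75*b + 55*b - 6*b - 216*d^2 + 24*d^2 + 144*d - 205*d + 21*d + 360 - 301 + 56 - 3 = -6*b^2 - 26*b + d^2*(72*b - 192) + d*(9*b^2 - 9*b - 40) + 112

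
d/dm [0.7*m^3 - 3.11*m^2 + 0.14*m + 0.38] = 2.1*m^2 - 6.22*m + 0.14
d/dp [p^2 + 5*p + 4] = 2*p + 5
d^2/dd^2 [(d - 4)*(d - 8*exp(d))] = -8*d*exp(d) + 16*exp(d) + 2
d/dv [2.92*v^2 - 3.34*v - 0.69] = 5.84*v - 3.34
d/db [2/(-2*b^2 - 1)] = 8*b/(2*b^2 + 1)^2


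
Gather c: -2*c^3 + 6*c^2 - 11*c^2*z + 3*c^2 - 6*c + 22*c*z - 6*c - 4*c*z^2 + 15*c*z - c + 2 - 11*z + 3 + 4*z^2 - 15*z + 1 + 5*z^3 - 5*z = -2*c^3 + c^2*(9 - 11*z) + c*(-4*z^2 + 37*z - 13) + 5*z^3 + 4*z^2 - 31*z + 6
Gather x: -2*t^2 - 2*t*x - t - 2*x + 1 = -2*t^2 - t + x*(-2*t - 2) + 1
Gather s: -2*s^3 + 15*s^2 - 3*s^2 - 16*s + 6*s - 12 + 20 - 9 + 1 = -2*s^3 + 12*s^2 - 10*s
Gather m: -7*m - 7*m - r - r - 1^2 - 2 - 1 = -14*m - 2*r - 4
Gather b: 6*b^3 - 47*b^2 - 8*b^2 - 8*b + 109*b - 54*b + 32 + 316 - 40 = 6*b^3 - 55*b^2 + 47*b + 308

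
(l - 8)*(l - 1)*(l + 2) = l^3 - 7*l^2 - 10*l + 16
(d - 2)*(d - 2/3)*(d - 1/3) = d^3 - 3*d^2 + 20*d/9 - 4/9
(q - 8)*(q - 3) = q^2 - 11*q + 24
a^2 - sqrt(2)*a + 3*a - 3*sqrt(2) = (a + 3)*(a - sqrt(2))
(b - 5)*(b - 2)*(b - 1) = b^3 - 8*b^2 + 17*b - 10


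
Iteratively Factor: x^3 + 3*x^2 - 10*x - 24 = (x + 2)*(x^2 + x - 12) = (x + 2)*(x + 4)*(x - 3)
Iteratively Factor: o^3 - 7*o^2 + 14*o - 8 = (o - 1)*(o^2 - 6*o + 8) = (o - 4)*(o - 1)*(o - 2)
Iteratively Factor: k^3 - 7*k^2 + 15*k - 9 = (k - 3)*(k^2 - 4*k + 3) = (k - 3)^2*(k - 1)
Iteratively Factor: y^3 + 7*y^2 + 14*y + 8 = (y + 4)*(y^2 + 3*y + 2) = (y + 2)*(y + 4)*(y + 1)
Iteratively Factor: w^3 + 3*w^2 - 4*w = (w - 1)*(w^2 + 4*w) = (w - 1)*(w + 4)*(w)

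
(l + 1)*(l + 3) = l^2 + 4*l + 3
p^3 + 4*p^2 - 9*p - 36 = (p - 3)*(p + 3)*(p + 4)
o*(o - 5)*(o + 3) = o^3 - 2*o^2 - 15*o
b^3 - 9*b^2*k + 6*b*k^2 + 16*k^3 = (b - 8*k)*(b - 2*k)*(b + k)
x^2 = x^2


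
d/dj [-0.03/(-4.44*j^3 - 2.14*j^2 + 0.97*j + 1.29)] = (-0.3996*j^2 - 0.1284*j + 0.0291)/(4.44*j^3 + 2.14*j^2 - 0.97*j - 1.29)^2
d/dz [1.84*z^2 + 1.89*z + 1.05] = 3.68*z + 1.89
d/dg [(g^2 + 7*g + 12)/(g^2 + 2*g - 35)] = (-5*g^2 - 94*g - 269)/(g^4 + 4*g^3 - 66*g^2 - 140*g + 1225)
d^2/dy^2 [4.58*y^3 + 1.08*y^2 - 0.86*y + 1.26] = 27.48*y + 2.16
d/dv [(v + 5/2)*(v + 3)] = 2*v + 11/2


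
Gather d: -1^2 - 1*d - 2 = -d - 3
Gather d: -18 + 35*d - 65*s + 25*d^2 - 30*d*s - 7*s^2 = 25*d^2 + d*(35 - 30*s) - 7*s^2 - 65*s - 18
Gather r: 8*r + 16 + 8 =8*r + 24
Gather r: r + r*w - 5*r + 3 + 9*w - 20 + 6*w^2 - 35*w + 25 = r*(w - 4) + 6*w^2 - 26*w + 8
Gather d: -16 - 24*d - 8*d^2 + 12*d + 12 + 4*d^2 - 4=-4*d^2 - 12*d - 8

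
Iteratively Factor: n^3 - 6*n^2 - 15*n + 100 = (n - 5)*(n^2 - n - 20) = (n - 5)^2*(n + 4)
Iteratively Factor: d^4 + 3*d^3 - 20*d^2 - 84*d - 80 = (d + 4)*(d^3 - d^2 - 16*d - 20) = (d + 2)*(d + 4)*(d^2 - 3*d - 10) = (d + 2)^2*(d + 4)*(d - 5)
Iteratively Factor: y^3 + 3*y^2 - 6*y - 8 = (y + 1)*(y^2 + 2*y - 8) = (y + 1)*(y + 4)*(y - 2)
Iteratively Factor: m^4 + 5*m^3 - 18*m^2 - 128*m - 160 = (m - 5)*(m^3 + 10*m^2 + 32*m + 32) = (m - 5)*(m + 4)*(m^2 + 6*m + 8) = (m - 5)*(m + 4)^2*(m + 2)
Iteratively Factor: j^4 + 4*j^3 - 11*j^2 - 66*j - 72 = (j + 3)*(j^3 + j^2 - 14*j - 24) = (j - 4)*(j + 3)*(j^2 + 5*j + 6) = (j - 4)*(j + 2)*(j + 3)*(j + 3)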